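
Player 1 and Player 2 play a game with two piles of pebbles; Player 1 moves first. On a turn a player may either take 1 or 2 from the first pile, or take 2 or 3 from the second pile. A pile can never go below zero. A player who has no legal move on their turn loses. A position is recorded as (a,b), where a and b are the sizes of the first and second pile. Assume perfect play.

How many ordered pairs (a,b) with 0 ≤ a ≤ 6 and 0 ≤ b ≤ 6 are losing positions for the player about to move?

Work bottom-up. With no move the player to move loses. Otherwise the position is W if at least one move leads to an L position for the opponent, and L if every move leads to a W.
Every move lowers a or b (never raises either), so fill the grid row by row in increasing a, and left to right within a row: each cell's successors are then already labelled.
      b=0  b=1  b=2  b=3  b=4  b=5  b=6
a=0:    L    L    W    W    W    L    L
a=1:    W    W    L    L    W    W    W
a=2:    W    W    W    W    L    W    W
a=3:    L    L    W    W    W    L    L
a=4:    W    W    L    L    W    W    W
a=5:    W    W    W    W    L    W    W
a=6:    L    L    W    W    W    L    L
Cells with no legal move (terminal, hence L): (0,0), (0,1).
The remaining L cells, each justified by listing all of its moves:
(0,5): only reaches (0,3)(W), (0,2)(W), all W → L
(0,6): only reaches (0,4)(W), (0,3)(W), all W → L
(1,2): only reaches (0,2)(W), (1,0)(W), all W → L
(1,3): only reaches (0,3)(W), (1,1)(W), (1,0)(W), all W → L
(2,4): only reaches (1,4)(W), (0,4)(W), (2,2)(W), (2,1)(W), all W → L
(3,0): only reaches (2,0)(W), (1,0)(W), all W → L
(3,1): only reaches (2,1)(W), (1,1)(W), all W → L
(3,5): only reaches (2,5)(W), (1,5)(W), (3,3)(W), (3,2)(W), all W → L
(3,6): only reaches (2,6)(W), (1,6)(W), (3,4)(W), (3,3)(W), all W → L
(4,2): only reaches (3,2)(W), (2,2)(W), (4,0)(W), all W → L
(4,3): only reaches (3,3)(W), (2,3)(W), (4,1)(W), (4,0)(W), all W → L
(5,4): only reaches (4,4)(W), (3,4)(W), (5,2)(W), (5,1)(W), all W → L
(6,0): only reaches (5,0)(W), (4,0)(W), all W → L
(6,1): only reaches (5,1)(W), (4,1)(W), all W → L
(6,5): only reaches (5,5)(W), (4,5)(W), (6,3)(W), (6,2)(W), all W → L
(6,6): only reaches (5,6)(W), (4,6)(W), (6,4)(W), (6,3)(W), all W → L
Every other cell has at least one move into one of the L cells above, so it is W.
L cells per row: a=0: 4, a=1: 2, a=2: 1, a=3: 4, a=4: 2, a=5: 1, a=6: 4; total 18.

18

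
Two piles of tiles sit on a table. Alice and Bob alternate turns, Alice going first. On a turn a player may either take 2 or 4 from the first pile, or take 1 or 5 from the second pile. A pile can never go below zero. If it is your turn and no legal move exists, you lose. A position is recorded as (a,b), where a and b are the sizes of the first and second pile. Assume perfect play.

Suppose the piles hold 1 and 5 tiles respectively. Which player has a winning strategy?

Alice wins.

Work bottom-up. With no move the player to move loses. Otherwise the position is W if at least one move leads to an L position for the opponent, and L if every move leads to a W.
No move ever increases a pile, so every position that can arise here has a ≤ 1 and b ≤ 5; it is enough to label the cells with 0 ≤ a ≤ 1 and 0 ≤ b ≤ 5.
Every move lowers a or b (never raises either), so fill the grid row by row in increasing a, and left to right within a row: each cell's successors are then already labelled.
      b=0  b=1  b=2  b=3  b=4  b=5
a=0:    L    W    L    W    L    W
a=1:    L    W    L    W    L    W
Cells with no legal move (terminal, hence L): (0,0), (1,0).
The remaining L cells, each justified by listing all of its moves:
(0,2): only reaches (0,1)(W), which is W → L
(0,4): only reaches (0,3)(W), which is W → L
(1,2): only reaches (1,1)(W), which is W → L
(1,4): only reaches (1,3)(W), which is W → L
Every other cell has at least one move into one of the L cells above, so it is W.
From (1,5) Alice can move to (1,4), reaching an L position.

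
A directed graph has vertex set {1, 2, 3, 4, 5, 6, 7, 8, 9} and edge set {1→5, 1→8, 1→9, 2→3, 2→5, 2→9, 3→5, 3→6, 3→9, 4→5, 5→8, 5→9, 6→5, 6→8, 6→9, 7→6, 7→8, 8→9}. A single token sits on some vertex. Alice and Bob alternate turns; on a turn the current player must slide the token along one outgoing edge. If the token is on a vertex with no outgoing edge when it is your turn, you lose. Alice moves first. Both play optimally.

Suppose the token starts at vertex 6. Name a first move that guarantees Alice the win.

Move to 9.

Use the standard recursion: the mover loses at a terminal position; elsewhere, the mover wins exactly when some move hands the opponent an L position.
Every edge goes from a vertex to one that appears earlier in the order 9, 8, 5, 6, 3, 2, 4, 1, 7, so processing vertices in that order labels each vertex after all of its successors.
9: no outgoing edge → L
8: →9(L), so W
5: →9(L), so W
6: →9(L), so W
3: →9(L), so W
2: →9(L), so W
4: →5(W) only, which is W, so L
1: →9(L), so W
7: →6(W), 8(W) — all W, so L
From 6, the L positions reachable in one move are: 9.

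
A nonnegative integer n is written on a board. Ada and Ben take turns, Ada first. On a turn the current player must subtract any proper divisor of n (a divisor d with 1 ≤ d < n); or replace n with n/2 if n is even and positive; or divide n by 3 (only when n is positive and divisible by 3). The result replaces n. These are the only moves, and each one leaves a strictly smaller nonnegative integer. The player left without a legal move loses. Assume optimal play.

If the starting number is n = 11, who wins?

Use the standard recursion: the mover loses at a terminal position; elsewhere, the mover wins exactly when some move hands the opponent an L position.
n=0: no move → L
n=1: no move → L
n=2: can move to 1, which is L ⇒ W
n=3: can move to 1, which is L ⇒ W
n=4: moves to 2(W), 3(W); every one is W ⇒ L
n=5: can move to 4, which is L ⇒ W
n=6: can move to 4, which is L ⇒ W
n=7: the only move is to 6(W), a W ⇒ L
n=8: can move to 4, which is L ⇒ W
n=9: moves to 3(W), 6(W), 8(W); every one is W ⇒ L
n=10: can move to 9, which is L ⇒ W
n=11: the only move is to 10(W), a W ⇒ L
Every move from 11 reaches a W position, so the mover loses.

Ben wins.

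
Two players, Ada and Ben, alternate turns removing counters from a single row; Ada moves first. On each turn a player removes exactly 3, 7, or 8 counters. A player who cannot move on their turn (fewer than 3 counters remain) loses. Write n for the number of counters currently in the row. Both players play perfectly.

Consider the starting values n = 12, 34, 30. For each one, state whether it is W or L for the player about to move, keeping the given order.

12: L, 34: W, 30: W

Work bottom-up. With no move the player to move loses. Otherwise the position is W if at least one move leads to an L position for the opponent, and L if every move leads to a W.
n=0: no move → L
n=1: no move → L
n=2: no move → L
n=3: can move to 0, which is L ⇒ W
n=4: can move to 1, which is L ⇒ W
n=5: can move to 2, which is L ⇒ W
n=6: the only move is to 3(W), a W ⇒ L
n=7: can move to 0, which is L ⇒ W
n=8: can move to 1, which is L ⇒ W
n=9: can move to 6, which is L ⇒ W
n=10: can move to 2, which is L ⇒ W
n=11: moves to 8(W), 4(W), 3(W); every one is W ⇒ L
n=12: moves to 9(W), 5(W), 4(W); every one is W ⇒ L
n=13: can move to 6, which is L ⇒ W
n=14: can move to 11, which is L ⇒ W
n=15: can move to 12, which is L ⇒ W
n=16: moves to 13(W), 9(W), 8(W); every one is W ⇒ L
n=17: moves to 14(W), 10(W), 9(W); every one is W ⇒ L
n=18: can move to 11, which is L ⇒ W
n=19: can move to 16, which is L ⇒ W
n=20: can move to 17, which is L ⇒ W
n=21: moves to 18(W), 14(W), 13(W); every one is W ⇒ L
n=22: moves to 19(W), 15(W), 14(W); every one is W ⇒ L
n=23: can move to 16, which is L ⇒ W
n=24: can move to 21, which is L ⇒ W
n=25: can move to 22, which is L ⇒ W
n=26: moves to 23(W), 19(W), 18(W); every one is W ⇒ L
n=27: moves to 24(W), 20(W), 19(W); every one is W ⇒ L
n=28: can move to 21, which is L ⇒ W
n=29: can move to 26, which is L ⇒ W
n=30: can move to 27, which is L ⇒ W
n=31: moves to 28(W), 24(W), 23(W); every one is W ⇒ L
n=32: moves to 29(W), 25(W), 24(W); every one is W ⇒ L
n=33: can move to 26, which is L ⇒ W
n=34: can move to 31, which is L ⇒ W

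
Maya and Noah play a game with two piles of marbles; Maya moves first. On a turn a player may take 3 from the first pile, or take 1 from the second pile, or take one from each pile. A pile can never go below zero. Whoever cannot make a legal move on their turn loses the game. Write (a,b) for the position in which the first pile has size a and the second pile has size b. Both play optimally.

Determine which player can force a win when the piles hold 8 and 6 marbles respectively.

Noah wins.

Compute win/loss labels from the base case upward. A position with no move is L. Any other position is W if it can reach an L in one move, else L.
No move ever increases a pile, so every position that can arise here has a ≤ 8 and b ≤ 6; it is enough to label the cells with 0 ≤ a ≤ 8 and 0 ≤ b ≤ 6.
Every move lowers a or b (never raises either), so fill the grid row by row in increasing a, and left to right within a row: each cell's successors are then already labelled.
      b=0  b=1  b=2  b=3  b=4  b=5  b=6
a=0:    L    W    L    W    L    W    L
a=1:    L    W    L    W    L    W    L
a=2:    L    W    L    W    L    W    L
a=3:    W    W    W    W    W    W    W
a=4:    W    L    W    L    W    L    W
a=5:    W    L    W    L    W    L    W
a=6:    L    W    W    L    W    L    W
a=7:    L    W    L    W    W    W    W
a=8:    L    W    L    W    L    W    L
Cells with no legal move (terminal, hence L): (0,0), (1,0), (2,0).
The remaining L cells, each justified by listing all of its moves:
(0,2): only reaches (0,1)(W), which is W → L
(0,4): only reaches (0,3)(W), which is W → L
(0,6): only reaches (0,5)(W), which is W → L
(1,2): only reaches (1,1)(W), (0,1)(W), all W → L
(1,4): only reaches (1,3)(W), (0,3)(W), all W → L
(1,6): only reaches (1,5)(W), (0,5)(W), all W → L
(2,2): only reaches (2,1)(W), (1,1)(W), all W → L
(2,4): only reaches (2,3)(W), (1,3)(W), all W → L
(2,6): only reaches (2,5)(W), (1,5)(W), all W → L
(4,1): only reaches (1,1)(W), (4,0)(W), (3,0)(W), all W → L
(4,3): only reaches (1,3)(W), (4,2)(W), (3,2)(W), all W → L
(4,5): only reaches (1,5)(W), (4,4)(W), (3,4)(W), all W → L
(5,1): only reaches (2,1)(W), (5,0)(W), (4,0)(W), all W → L
(5,3): only reaches (2,3)(W), (5,2)(W), (4,2)(W), all W → L
(5,5): only reaches (2,5)(W), (5,4)(W), (4,4)(W), all W → L
(6,0): only reaches (3,0)(W), which is W → L
(6,3): only reaches (3,3)(W), (6,2)(W), (5,2)(W), all W → L
(6,5): only reaches (3,5)(W), (6,4)(W), (5,4)(W), all W → L
(7,0): only reaches (4,0)(W), which is W → L
(7,2): only reaches (4,2)(W), (7,1)(W), (6,1)(W), all W → L
(8,0): only reaches (5,0)(W), which is W → L
(8,2): only reaches (5,2)(W), (8,1)(W), (7,1)(W), all W → L
(8,4): only reaches (5,4)(W), (8,3)(W), (7,3)(W), all W → L
(8,6): only reaches (5,6)(W), (8,5)(W), (7,5)(W), all W → L
Every other cell has at least one move into one of the L cells above, so it is W.
The starting position (8,6) is L: whatever Maya does, the opponent receives a W position.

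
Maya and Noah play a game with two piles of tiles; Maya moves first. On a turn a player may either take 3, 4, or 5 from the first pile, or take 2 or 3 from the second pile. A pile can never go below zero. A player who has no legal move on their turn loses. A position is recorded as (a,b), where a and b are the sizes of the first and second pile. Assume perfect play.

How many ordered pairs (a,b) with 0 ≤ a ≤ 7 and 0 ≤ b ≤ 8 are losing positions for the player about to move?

26

Positions with no move are L. A position that does have a move is losing for the player to move precisely when every available move leads to a winning position for the opponent. Fill in the labels:
Every move lowers a or b (never raises either), so fill the grid row by row in increasing a, and left to right within a row: each cell's successors are then already labelled.
      b=0  b=1  b=2  b=3  b=4  b=5  b=6  b=7  b=8
a=0:    L    L    W    W    W    L    L    W    W
a=1:    L    L    W    W    W    L    L    W    W
a=2:    L    L    W    W    W    L    L    W    W
a=3:    W    W    L    L    W    W    W    L    L
a=4:    W    W    L    L    W    W    W    L    L
a=5:    W    W    L    L    W    W    W    L    L
a=6:    W    W    W    W    L    W    W    W    W
a=7:    W    W    W    W    L    W    W    W    W
Cells with no legal move (terminal, hence L): (0,0), (0,1), (1,0), (1,1), (2,0), (2,1).
The remaining L cells, each justified by listing all of its moves:
(0,5): moves to (0,3)(W), (0,2)(W); every one is W ⇒ L
(0,6): moves to (0,4)(W), (0,3)(W); every one is W ⇒ L
(1,5): moves to (1,3)(W), (1,2)(W); every one is W ⇒ L
(1,6): moves to (1,4)(W), (1,3)(W); every one is W ⇒ L
(2,5): moves to (2,3)(W), (2,2)(W); every one is W ⇒ L
(2,6): moves to (2,4)(W), (2,3)(W); every one is W ⇒ L
(3,2): moves to (0,2)(W), (3,0)(W); every one is W ⇒ L
(3,3): moves to (0,3)(W), (3,1)(W), (3,0)(W); every one is W ⇒ L
(3,7): moves to (0,7)(W), (3,5)(W), (3,4)(W); every one is W ⇒ L
(3,8): moves to (0,8)(W), (3,6)(W), (3,5)(W); every one is W ⇒ L
(4,2): moves to (1,2)(W), (0,2)(W), (4,0)(W); every one is W ⇒ L
(4,3): moves to (1,3)(W), (0,3)(W), (4,1)(W), (4,0)(W); every one is W ⇒ L
(4,7): moves to (1,7)(W), (0,7)(W), (4,5)(W), (4,4)(W); every one is W ⇒ L
(4,8): moves to (1,8)(W), (0,8)(W), (4,6)(W), (4,5)(W); every one is W ⇒ L
(5,2): moves to (2,2)(W), (1,2)(W), (0,2)(W), (5,0)(W); every one is W ⇒ L
(5,3): moves to (2,3)(W), (1,3)(W), (0,3)(W), (5,1)(W), (5,0)(W); every one is W ⇒ L
(5,7): moves to (2,7)(W), (1,7)(W), (0,7)(W), (5,5)(W), (5,4)(W); every one is W ⇒ L
(5,8): moves to (2,8)(W), (1,8)(W), (0,8)(W), (5,6)(W), (5,5)(W); every one is W ⇒ L
(6,4): moves to (3,4)(W), (2,4)(W), (1,4)(W), (6,2)(W), (6,1)(W); every one is W ⇒ L
(7,4): moves to (4,4)(W), (3,4)(W), (2,4)(W), (7,2)(W), (7,1)(W); every one is W ⇒ L
Every other cell has at least one move into one of the L cells above, so it is W.
L cells per row: a=0: 4, a=1: 4, a=2: 4, a=3: 4, a=4: 4, a=5: 4, a=6: 1, a=7: 1; total 26.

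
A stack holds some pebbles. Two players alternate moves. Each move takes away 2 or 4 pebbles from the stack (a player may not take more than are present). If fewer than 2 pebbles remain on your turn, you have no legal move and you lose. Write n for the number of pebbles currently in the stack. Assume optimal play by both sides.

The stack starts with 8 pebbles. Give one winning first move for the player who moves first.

Remove 2, leaving 6.

Use the standard recursion: the mover loses at a terminal position; elsewhere, the mover wins exactly when some move hands the opponent an L position.
n=0: no move → L
n=1: no move → L
n=2: reaches L-position 0 → W
n=3: reaches L-position 1 → W
n=4: reaches L-position 0 → W
n=5: reaches L-position 1 → W
n=6: only reaches 4(W), 2(W), all W → L
n=7: only reaches 5(W), 3(W), all W → L
n=8: reaches L-position 6 → W
From 8, the L positions reachable in one move are: 6.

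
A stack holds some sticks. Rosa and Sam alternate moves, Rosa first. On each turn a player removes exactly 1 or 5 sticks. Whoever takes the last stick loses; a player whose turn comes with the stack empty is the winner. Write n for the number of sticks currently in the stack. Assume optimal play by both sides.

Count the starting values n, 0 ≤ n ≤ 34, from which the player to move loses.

17

Work bottom-up. With no move the player to move wins. Otherwise the position is W if at least one move leads to an L position for the opponent, and L if every move leads to a W.
n=0: no move; the opponent has just taken the last stick and therefore loses → W
n=1: the only move is to 0(W), a W ⇒ L
n=2: can move to 1, which is L ⇒ W
n=3: the only move is to 2(W), a W ⇒ L
n=4: can move to 3, which is L ⇒ W
n=5: moves to 4(W), 0(W); every one is W ⇒ L
n=6: can move to 5, which is L ⇒ W
n=7: moves to 6(W), 2(W); every one is W ⇒ L
n=8: can move to 7, which is L ⇒ W
n=9: moves to 8(W), 4(W); every one is W ⇒ L
n=10: can move to 9, which is L ⇒ W
n=11: moves to 10(W), 6(W); every one is W ⇒ L
n=12: can move to 11, which is L ⇒ W
n=13: moves to 12(W), 8(W); every one is W ⇒ L
n=14: can move to 13, which is L ⇒ W
n=15: moves to 14(W), 10(W); every one is W ⇒ L
n=16: can move to 15, which is L ⇒ W
n=17: moves to 16(W), 12(W); every one is W ⇒ L
n=18: can move to 17, which is L ⇒ W
n=19: moves to 18(W), 14(W); every one is W ⇒ L
n=20: can move to 19, which is L ⇒ W
n=21: moves to 20(W), 16(W); every one is W ⇒ L
n=22: can move to 21, which is L ⇒ W
n=23: moves to 22(W), 18(W); every one is W ⇒ L
n=24: can move to 23, which is L ⇒ W
n=25: moves to 24(W), 20(W); every one is W ⇒ L
n=26: can move to 25, which is L ⇒ W
n=27: moves to 26(W), 22(W); every one is W ⇒ L
n=28: can move to 27, which is L ⇒ W
n=29: moves to 28(W), 24(W); every one is W ⇒ L
n=30: can move to 29, which is L ⇒ W
n=31: moves to 30(W), 26(W); every one is W ⇒ L
n=32: can move to 31, which is L ⇒ W
n=33: moves to 32(W), 28(W); every one is W ⇒ L
n=34: can move to 33, which is L ⇒ W
L entries with 0 ≤ n ≤ 34: n = 1, 3, 5, 7, 9, 11, 13, 15, 17, 19, 21, 23, 25, 27, 29, 31, 33; that makes 17.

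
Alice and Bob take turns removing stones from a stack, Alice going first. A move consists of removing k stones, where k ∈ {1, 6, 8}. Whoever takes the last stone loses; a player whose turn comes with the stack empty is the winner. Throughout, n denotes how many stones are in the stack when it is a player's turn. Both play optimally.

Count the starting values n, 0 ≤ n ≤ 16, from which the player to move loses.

Compute win/loss labels from the base case upward. A position with no move is W. Any other position is W if it can reach an L in one move, else L.
n=0: no move; the opponent has just taken the last stone and therefore loses → W
n=1: →0(W) only, which is W, so L
n=2: →1(L), so W
n=3: →2(W) only, which is W, so L
n=4: →3(L), so W
n=5: →4(W) only, which is W, so L
n=6: →5(L), so W
n=7: →1(L), so W
n=8: →7(W), 2(W), 0(W) — all W, so L
n=9: →8(L), so W
n=10: →9(W), 4(W), 2(W) — all W, so L
n=11: →10(L), so W
n=12: →11(W), 6(W), 4(W) — all W, so L
n=13: →12(L), so W
n=14: →8(L), so W
n=15: →14(W), 9(W), 7(W) — all W, so L
n=16: →15(L), so W
L entries with 0 ≤ n ≤ 16: n = 1, 3, 5, 8, 10, 12, 15; that makes 7.

7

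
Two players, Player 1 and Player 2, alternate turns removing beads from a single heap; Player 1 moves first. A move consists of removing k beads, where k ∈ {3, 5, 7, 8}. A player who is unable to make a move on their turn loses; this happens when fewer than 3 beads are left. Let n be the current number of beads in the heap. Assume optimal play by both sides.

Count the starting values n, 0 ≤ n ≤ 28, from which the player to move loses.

9

Compute win/loss labels from the base case upward. A position with no move is L. Any other position is W if it can reach an L in one move, else L.
n=0: no move → L
n=1: no move → L
n=2: no move → L
n=3: reaches L-position 0 → W
n=4: reaches L-position 1 → W
n=5: reaches L-position 2 → W
n=6: reaches L-position 1 → W
n=7: reaches L-position 2 → W
n=8: reaches L-position 1 → W
n=9: reaches L-position 2 → W
n=10: reaches L-position 2 → W
n=11: only reaches 8(W), 6(W), 4(W), 3(W), all W → L
n=12: only reaches 9(W), 7(W), 5(W), 4(W), all W → L
n=13: only reaches 10(W), 8(W), 6(W), 5(W), all W → L
n=14: reaches L-position 11 → W
n=15: reaches L-position 12 → W
n=16: reaches L-position 13 → W
n=17: reaches L-position 12 → W
n=18: reaches L-position 13 → W
n=19: reaches L-position 12 → W
n=20: reaches L-position 13 → W
n=21: reaches L-position 13 → W
n=22: only reaches 19(W), 17(W), 15(W), 14(W), all W → L
n=23: only reaches 20(W), 18(W), 16(W), 15(W), all W → L
n=24: only reaches 21(W), 19(W), 17(W), 16(W), all W → L
n=25: reaches L-position 22 → W
n=26: reaches L-position 23 → W
n=27: reaches L-position 24 → W
n=28: reaches L-position 23 → W
L entries with 0 ≤ n ≤ 28: n = 0, 1, 2, 11, 12, 13, 22, 23, 24; that makes 9.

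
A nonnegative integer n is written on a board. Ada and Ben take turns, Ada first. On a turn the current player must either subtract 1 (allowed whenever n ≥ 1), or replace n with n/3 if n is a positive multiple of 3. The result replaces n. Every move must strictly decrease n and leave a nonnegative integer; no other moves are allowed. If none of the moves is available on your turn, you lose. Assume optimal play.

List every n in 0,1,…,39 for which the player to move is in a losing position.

0, 2, 4, 7, 9, 11, 13, 15, 17, 19, 22, 24, 26, 28, 30, 32, 34, 36, 38

Label each position W (a win for the player to move) or L (a loss). A position with no legal move is L; any other position is W exactly when some move reaches an L, and L when every move reaches a W.
n=0: no move → L
n=1: →0(L), so W
n=2: →1(W) only, which is W, so L
n=3: →2(L), so W
n=4: →3(W) only, which is W, so L
n=5: →4(L), so W
n=6: →2(L), so W
n=7: →6(W) only, which is W, so L
n=8: →7(L), so W
n=9: →3(W), 8(W) — all W, so L
n=10: →9(L), so W
n=11: →10(W) only, which is W, so L
n=12: →4(L), so W
n=13: →12(W) only, which is W, so L
n=14: →13(L), so W
n=15: →5(W), 14(W) — all W, so L
n=16: →15(L), so W
n=17: →16(W) only, which is W, so L
n=18: →17(L), so W
n=19: →18(W) only, which is W, so L
n=20: →19(L), so W
n=21: →7(L), so W
n=22: →21(W) only, which is W, so L
n=23: →22(L), so W
n=24: →8(W), 23(W) — all W, so L
n=25: →24(L), so W
n=26: →25(W) only, which is W, so L
n=27: →9(L), so W
n=28: →27(W) only, which is W, so L
n=29: →28(L), so W
n=30: →10(W), 29(W) — all W, so L
n=31: →30(L), so W
n=32: →31(W) only, which is W, so L
n=33: →11(L), so W
n=34: →33(W) only, which is W, so L
n=35: →34(L), so W
n=36: →12(W), 35(W) — all W, so L
n=37: →36(L), so W
n=38: →37(W) only, which is W, so L
n=39: →13(L), so W
The losing starting values of n are exactly the entries labelled L in this table (19 of them).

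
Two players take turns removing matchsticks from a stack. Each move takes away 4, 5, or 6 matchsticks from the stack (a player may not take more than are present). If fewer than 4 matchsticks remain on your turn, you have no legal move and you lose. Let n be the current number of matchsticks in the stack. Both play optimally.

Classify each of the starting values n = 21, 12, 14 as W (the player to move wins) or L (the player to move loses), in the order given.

Work bottom-up. With no move the player to move loses. Otherwise the position is W if at least one move leads to an L position for the opponent, and L if every move leads to a W.
n=0: no move → L
n=1: no move → L
n=2: no move → L
n=3: no move → L
n=4: →0(L), so W
n=5: →1(L), so W
n=6: →2(L), so W
n=7: →3(L), so W
n=8: →3(L), so W
n=9: →3(L), so W
n=10: →6(W), 5(W), 4(W) — all W, so L
n=11: →7(W), 6(W), 5(W) — all W, so L
n=12: →8(W), 7(W), 6(W) — all W, so L
n=13: →9(W), 8(W), 7(W) — all W, so L
n=14: →10(L), so W
n=15: →11(L), so W
n=16: →12(L), so W
n=17: →13(L), so W
n=18: →13(L), so W
n=19: →13(L), so W
n=20: →16(W), 15(W), 14(W) — all W, so L
n=21: →17(W), 16(W), 15(W) — all W, so L

21: L, 12: L, 14: W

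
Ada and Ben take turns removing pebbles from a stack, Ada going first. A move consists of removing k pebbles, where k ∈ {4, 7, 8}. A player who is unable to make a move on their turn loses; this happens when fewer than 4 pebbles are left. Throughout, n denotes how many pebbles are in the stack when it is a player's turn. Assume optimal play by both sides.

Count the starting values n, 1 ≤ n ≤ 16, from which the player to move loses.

7

Label each position W (a win for the player to move) or L (a loss). A position with no legal move is L; any other position is W exactly when some move reaches an L, and L when every move reaches a W.
n=0: no move → L
n=1: no move → L
n=2: no move → L
n=3: no move → L
n=4: can move to 0, which is L ⇒ W
n=5: can move to 1, which is L ⇒ W
n=6: can move to 2, which is L ⇒ W
n=7: can move to 3, which is L ⇒ W
n=8: can move to 1, which is L ⇒ W
n=9: can move to 2, which is L ⇒ W
n=10: can move to 3, which is L ⇒ W
n=11: can move to 3, which is L ⇒ W
n=12: moves to 8(W), 5(W), 4(W); every one is W ⇒ L
n=13: moves to 9(W), 6(W), 5(W); every one is W ⇒ L
n=14: moves to 10(W), 7(W), 6(W); every one is W ⇒ L
n=15: moves to 11(W), 8(W), 7(W); every one is W ⇒ L
n=16: can move to 12, which is L ⇒ W
L entries with 1 ≤ n ≤ 16 (n=0 is outside the asked range and is not counted): n = 1, 2, 3, 12, 13, 14, 15; that makes 7.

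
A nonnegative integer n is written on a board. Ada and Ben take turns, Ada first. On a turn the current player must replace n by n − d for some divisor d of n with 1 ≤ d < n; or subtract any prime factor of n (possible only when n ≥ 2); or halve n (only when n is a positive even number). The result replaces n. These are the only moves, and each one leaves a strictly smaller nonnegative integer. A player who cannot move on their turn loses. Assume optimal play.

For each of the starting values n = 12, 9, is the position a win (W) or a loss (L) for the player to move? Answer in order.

Positions with no move are L. A position that does have a move is losing for the player to move precisely when every available move leads to a winning position for the opponent. Fill in the labels:
n=0: no move → L
n=1: no move → L
n=2: can move to 0, which is L ⇒ W
n=3: can move to 0, which is L ⇒ W
n=4: moves to 2(W), 3(W); every one is W ⇒ L
n=5: can move to 0, which is L ⇒ W
n=6: can move to 4, which is L ⇒ W
n=7: can move to 0, which is L ⇒ W
n=8: can move to 4, which is L ⇒ W
n=9: moves to 6(W), 8(W); every one is W ⇒ L
n=10: can move to 9, which is L ⇒ W
n=11: can move to 0, which is L ⇒ W
n=12: can move to 9, which is L ⇒ W

12: W, 9: L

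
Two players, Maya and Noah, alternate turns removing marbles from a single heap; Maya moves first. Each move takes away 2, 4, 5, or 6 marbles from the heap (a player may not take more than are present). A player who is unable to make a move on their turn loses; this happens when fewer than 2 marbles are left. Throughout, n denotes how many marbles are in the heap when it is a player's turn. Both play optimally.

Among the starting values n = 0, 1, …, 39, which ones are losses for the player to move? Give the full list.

Label each position W (a win for the player to move) or L (a loss). A position with no legal move is L; any other position is W exactly when some move reaches an L, and L when every move reaches a W.
n=0: no move → L
n=1: no move → L
n=2: W (go to 0, an L position)
n=3: W (go to 1, an L position)
n=4: W (go to 0, an L position)
n=5: W (go to 1, an L position)
n=6: W (go to 1, an L position)
n=7: W (go to 1, an L position)
n=8: L (options 6(W), 4(W), 3(W), 2(W) are all W)
n=9: L (options 7(W), 5(W), 4(W), 3(W) are all W)
n=10: W (go to 8, an L position)
n=11: W (go to 9, an L position)
n=12: W (go to 8, an L position)
n=13: W (go to 9, an L position)
n=14: W (go to 9, an L position)
n=15: W (go to 9, an L position)
n=16: L (options 14(W), 12(W), 11(W), 10(W) are all W)
n=17: L (options 15(W), 13(W), 12(W), 11(W) are all W)
n=18: W (go to 16, an L position)
n=19: W (go to 17, an L position)
n=20: W (go to 16, an L position)
n=21: W (go to 17, an L position)
n=22: W (go to 17, an L position)
n=23: W (go to 17, an L position)
n=24: L (options 22(W), 20(W), 19(W), 18(W) are all W)
n=25: L (options 23(W), 21(W), 20(W), 19(W) are all W)
n=26: W (go to 24, an L position)
n=27: W (go to 25, an L position)
n=28: W (go to 24, an L position)
n=29: W (go to 25, an L position)
n=30: W (go to 25, an L position)
n=31: W (go to 25, an L position)
n=32: L (options 30(W), 28(W), 27(W), 26(W) are all W)
n=33: L (options 31(W), 29(W), 28(W), 27(W) are all W)
n=34: W (go to 32, an L position)
n=35: W (go to 33, an L position)
n=36: W (go to 32, an L position)
n=37: W (go to 33, an L position)
n=38: W (go to 33, an L position)
n=39: W (go to 33, an L position)
Reading off the rows marked L gives the requested list; there are 10 such values of n.

0, 1, 8, 9, 16, 17, 24, 25, 32, 33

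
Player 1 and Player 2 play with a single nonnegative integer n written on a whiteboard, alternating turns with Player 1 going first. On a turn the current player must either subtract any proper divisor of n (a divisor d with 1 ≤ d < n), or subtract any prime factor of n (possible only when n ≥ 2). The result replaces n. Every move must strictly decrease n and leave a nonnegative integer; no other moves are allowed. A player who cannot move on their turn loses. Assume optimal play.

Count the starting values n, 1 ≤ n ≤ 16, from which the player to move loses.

Use the standard recursion: the mover loses at a terminal position; elsewhere, the mover wins exactly when some move hands the opponent an L position.
n=0: no move → L
n=1: no move → L
n=2: W (go to 0, an L position)
n=3: W (go to 0, an L position)
n=4: L (options 2(W), 3(W) are all W)
n=5: W (go to 0, an L position)
n=6: W (go to 4, an L position)
n=7: W (go to 0, an L position)
n=8: W (go to 4, an L position)
n=9: L (options 6(W), 8(W) are all W)
n=10: W (go to 9, an L position)
n=11: W (go to 0, an L position)
n=12: W (go to 9, an L position)
n=13: W (go to 0, an L position)
n=14: L (options 7(W), 12(W), 13(W) are all W)
n=15: W (go to 14, an L position)
n=16: W (go to 14, an L position)
L entries with 1 ≤ n ≤ 16 (n=0 is outside the asked range and is not counted): n = 1, 4, 9, 14; that makes 4.

4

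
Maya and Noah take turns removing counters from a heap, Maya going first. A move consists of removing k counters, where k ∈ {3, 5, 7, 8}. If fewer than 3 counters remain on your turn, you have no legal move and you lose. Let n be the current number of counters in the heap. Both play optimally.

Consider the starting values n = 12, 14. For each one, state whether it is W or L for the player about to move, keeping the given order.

Compute win/loss labels from the base case upward. A position with no move is L. Any other position is W if it can reach an L in one move, else L.
n=0: no move → L
n=1: no move → L
n=2: no move → L
n=3: reaches L-position 0 → W
n=4: reaches L-position 1 → W
n=5: reaches L-position 2 → W
n=6: reaches L-position 1 → W
n=7: reaches L-position 2 → W
n=8: reaches L-position 1 → W
n=9: reaches L-position 2 → W
n=10: reaches L-position 2 → W
n=11: only reaches 8(W), 6(W), 4(W), 3(W), all W → L
n=12: only reaches 9(W), 7(W), 5(W), 4(W), all W → L
n=13: only reaches 10(W), 8(W), 6(W), 5(W), all W → L
n=14: reaches L-position 11 → W

12: L, 14: W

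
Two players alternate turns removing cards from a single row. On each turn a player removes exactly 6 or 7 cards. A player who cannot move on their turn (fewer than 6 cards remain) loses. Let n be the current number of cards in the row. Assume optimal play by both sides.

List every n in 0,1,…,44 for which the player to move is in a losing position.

Positions with no move are L. A position that does have a move is losing for the player to move precisely when every available move leads to a winning position for the opponent. Fill in the labels:
n=0: no move → L
n=1: no move → L
n=2: no move → L
n=3: no move → L
n=4: no move → L
n=5: no move → L
n=6: →0(L), so W
n=7: →1(L), so W
n=8: →2(L), so W
n=9: →3(L), so W
n=10: →4(L), so W
n=11: →5(L), so W
n=12: →5(L), so W
n=13: →7(W), 6(W) — all W, so L
n=14: →8(W), 7(W) — all W, so L
n=15: →9(W), 8(W) — all W, so L
n=16: →10(W), 9(W) — all W, so L
n=17: →11(W), 10(W) — all W, so L
n=18: →12(W), 11(W) — all W, so L
n=19: →13(L), so W
n=20: →14(L), so W
n=21: →15(L), so W
n=22: →16(L), so W
n=23: →17(L), so W
n=24: →18(L), so W
n=25: →18(L), so W
n=26: →20(W), 19(W) — all W, so L
n=27: →21(W), 20(W) — all W, so L
n=28: →22(W), 21(W) — all W, so L
n=29: →23(W), 22(W) — all W, so L
n=30: →24(W), 23(W) — all W, so L
n=31: →25(W), 24(W) — all W, so L
n=32: →26(L), so W
n=33: →27(L), so W
n=34: →28(L), so W
n=35: →29(L), so W
n=36: →30(L), so W
n=37: →31(L), so W
n=38: →31(L), so W
n=39: →33(W), 32(W) — all W, so L
n=40: →34(W), 33(W) — all W, so L
n=41: →35(W), 34(W) — all W, so L
n=42: →36(W), 35(W) — all W, so L
n=43: →37(W), 36(W) — all W, so L
n=44: →38(W), 37(W) — all W, so L
Reading off the rows marked L gives the requested list; there are 24 such values of n.

0, 1, 2, 3, 4, 5, 13, 14, 15, 16, 17, 18, 26, 27, 28, 29, 30, 31, 39, 40, 41, 42, 43, 44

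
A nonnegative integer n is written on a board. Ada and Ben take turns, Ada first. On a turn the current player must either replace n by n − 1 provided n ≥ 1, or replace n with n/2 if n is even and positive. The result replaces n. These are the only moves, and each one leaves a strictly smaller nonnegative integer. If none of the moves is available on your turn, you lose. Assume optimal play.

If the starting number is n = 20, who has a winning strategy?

Label each position W (a win for the player to move) or L (a loss). A position with no legal move is L; any other position is W exactly when some move reaches an L, and L when every move reaches a W.
n=0: no move → L
n=1: can move to 0, which is L ⇒ W
n=2: the only move is to 1(W), a W ⇒ L
n=3: can move to 2, which is L ⇒ W
n=4: can move to 2, which is L ⇒ W
n=5: the only move is to 4(W), a W ⇒ L
n=6: can move to 5, which is L ⇒ W
n=7: the only move is to 6(W), a W ⇒ L
n=8: can move to 7, which is L ⇒ W
n=9: the only move is to 8(W), a W ⇒ L
n=10: can move to 5, which is L ⇒ W
n=11: the only move is to 10(W), a W ⇒ L
n=12: can move to 11, which is L ⇒ W
n=13: the only move is to 12(W), a W ⇒ L
n=14: can move to 7, which is L ⇒ W
n=15: the only move is to 14(W), a W ⇒ L
n=16: can move to 15, which is L ⇒ W
n=17: the only move is to 16(W), a W ⇒ L
n=18: can move to 9, which is L ⇒ W
n=19: the only move is to 18(W), a W ⇒ L
n=20: can move to 19, which is L ⇒ W
The starting position 20 is W: Ada should move to 19, handing over an L position.

Ada wins.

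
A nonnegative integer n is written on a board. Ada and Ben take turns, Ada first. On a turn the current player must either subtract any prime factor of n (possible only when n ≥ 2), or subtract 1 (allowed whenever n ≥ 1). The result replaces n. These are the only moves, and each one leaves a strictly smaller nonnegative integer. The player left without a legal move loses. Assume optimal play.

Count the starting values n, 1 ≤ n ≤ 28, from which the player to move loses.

7

Work bottom-up. With no move the player to move loses. Otherwise the position is W if at least one move leads to an L position for the opponent, and L if every move leads to a W.
n=0: no move → L
n=1: →0(L), so W
n=2: →0(L), so W
n=3: →0(L), so W
n=4: →2(W), 3(W) — all W, so L
n=5: →0(L), so W
n=6: →4(L), so W
n=7: →0(L), so W
n=8: →6(W), 7(W) — all W, so L
n=9: →8(L), so W
n=10: →8(L), so W
n=11: →0(L), so W
n=12: →9(W), 10(W), 11(W) — all W, so L
n=13: →0(L), so W
n=14: →12(L), so W
n=15: →12(L), so W
n=16: →14(W), 15(W) — all W, so L
n=17: →0(L), so W
n=18: →16(L), so W
n=19: →0(L), so W
n=20: →15(W), 18(W), 19(W) — all W, so L
n=21: →20(L), so W
n=22: →20(L), so W
n=23: →0(L), so W
n=24: →21(W), 22(W), 23(W) — all W, so L
n=25: →20(L), so W
n=26: →24(L), so W
n=27: →24(L), so W
n=28: →21(W), 26(W), 27(W) — all W, so L
L entries with 1 ≤ n ≤ 28 (n=0 is outside the asked range and is not counted): n = 4, 8, 12, 16, 20, 24, 28; that makes 7.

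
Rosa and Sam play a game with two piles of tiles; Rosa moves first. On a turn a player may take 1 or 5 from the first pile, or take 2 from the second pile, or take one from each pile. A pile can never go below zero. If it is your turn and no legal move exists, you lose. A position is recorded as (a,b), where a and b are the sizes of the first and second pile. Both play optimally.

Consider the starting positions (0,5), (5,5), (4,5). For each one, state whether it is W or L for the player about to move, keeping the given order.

(0,5): L, (5,5): W, (4,5): W

Use the standard recursion: the mover loses at a terminal position; elsewhere, the mover wins exactly when some move hands the opponent an L position.
No move ever increases a pile, so every position that can arise here has a ≤ 5 and b ≤ 5; it is enough to label the cells with 0 ≤ a ≤ 5 and 0 ≤ b ≤ 5.
Every move lowers a or b (never raises either), so fill the grid row by row in increasing a, and left to right within a row: each cell's successors are then already labelled.
      b=0  b=1  b=2  b=3  b=4  b=5
a=0:    L    L    W    W    L    L
a=1:    W    W    W    L    W    W
a=2:    L    L    W    W    W    L
a=3:    W    W    W    L    L    W
a=4:    L    L    W    W    W    W
a=5:    W    W    W    L    W    W
Cells with no legal move (terminal, hence L): (0,0), (0,1).
The remaining L cells, each justified by listing all of its moves:
(0,4): L (sole option (0,2)(W) is W)
(0,5): L (sole option (0,3)(W) is W)
(1,3): L (options (0,3)(W), (1,1)(W), (0,2)(W) are all W)
(2,0): L (sole option (1,0)(W) is W)
(2,1): L (options (1,1)(W), (1,0)(W) are all W)
(2,5): L (options (1,5)(W), (2,3)(W), (1,4)(W) are all W)
(3,3): L (options (2,3)(W), (3,1)(W), (2,2)(W) are all W)
(3,4): L (options (2,4)(W), (3,2)(W), (2,3)(W) are all W)
(4,0): L (sole option (3,0)(W) is W)
(4,1): L (options (3,1)(W), (3,0)(W) are all W)
(5,3): L (options (4,3)(W), (0,3)(W), (5,1)(W), (4,2)(W) are all W)
Every other cell has at least one move into one of the L cells above, so it is W.
(0,5): one of the L cells justified above, so L
(5,5): the move to (0,5) reaches an L cell, so W
(4,5): the move to (3,4) reaches an L cell, so W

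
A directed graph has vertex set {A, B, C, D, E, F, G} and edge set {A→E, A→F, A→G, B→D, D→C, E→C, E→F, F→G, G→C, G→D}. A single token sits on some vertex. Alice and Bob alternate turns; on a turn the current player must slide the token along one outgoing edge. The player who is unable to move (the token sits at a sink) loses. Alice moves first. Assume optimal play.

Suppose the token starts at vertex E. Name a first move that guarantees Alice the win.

Use the standard recursion: the mover loses at a terminal position; elsewhere, the mover wins exactly when some move hands the opponent an L position.
Every edge goes from a vertex to one that appears earlier in the order C, D, G, B, F, E, A, so processing vertices in that order labels each vertex after all of its successors.
C: no outgoing edge → L
D: reaches L-position C → W
G: reaches L-position C → W
B: only reaches D(W), which is W → L
F: only reaches G(W), which is W → L
E: reaches L-position F → W
A: reaches L-position F → W
From E, the L positions reachable in one move are: F, C. Any move reaching one of these is winning.

Move to F.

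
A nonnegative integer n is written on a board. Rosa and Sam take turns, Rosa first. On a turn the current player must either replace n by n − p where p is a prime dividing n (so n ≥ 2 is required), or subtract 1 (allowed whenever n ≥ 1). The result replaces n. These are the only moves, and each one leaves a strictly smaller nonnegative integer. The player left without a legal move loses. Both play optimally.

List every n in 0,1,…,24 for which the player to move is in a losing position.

0, 4, 8, 12, 16, 20, 24

Work bottom-up. With no move the player to move loses. Otherwise the position is W if at least one move leads to an L position for the opponent, and L if every move leads to a W.
n=0: no move → L
n=1: W (go to 0, an L position)
n=2: W (go to 0, an L position)
n=3: W (go to 0, an L position)
n=4: L (options 2(W), 3(W) are all W)
n=5: W (go to 0, an L position)
n=6: W (go to 4, an L position)
n=7: W (go to 0, an L position)
n=8: L (options 6(W), 7(W) are all W)
n=9: W (go to 8, an L position)
n=10: W (go to 8, an L position)
n=11: W (go to 0, an L position)
n=12: L (options 9(W), 10(W), 11(W) are all W)
n=13: W (go to 0, an L position)
n=14: W (go to 12, an L position)
n=15: W (go to 12, an L position)
n=16: L (options 14(W), 15(W) are all W)
n=17: W (go to 0, an L position)
n=18: W (go to 16, an L position)
n=19: W (go to 0, an L position)
n=20: L (options 15(W), 18(W), 19(W) are all W)
n=21: W (go to 20, an L position)
n=22: W (go to 20, an L position)
n=23: W (go to 0, an L position)
n=24: L (options 21(W), 22(W), 23(W) are all W)
Reading off the rows marked L gives the requested list; there are 7 such values of n.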